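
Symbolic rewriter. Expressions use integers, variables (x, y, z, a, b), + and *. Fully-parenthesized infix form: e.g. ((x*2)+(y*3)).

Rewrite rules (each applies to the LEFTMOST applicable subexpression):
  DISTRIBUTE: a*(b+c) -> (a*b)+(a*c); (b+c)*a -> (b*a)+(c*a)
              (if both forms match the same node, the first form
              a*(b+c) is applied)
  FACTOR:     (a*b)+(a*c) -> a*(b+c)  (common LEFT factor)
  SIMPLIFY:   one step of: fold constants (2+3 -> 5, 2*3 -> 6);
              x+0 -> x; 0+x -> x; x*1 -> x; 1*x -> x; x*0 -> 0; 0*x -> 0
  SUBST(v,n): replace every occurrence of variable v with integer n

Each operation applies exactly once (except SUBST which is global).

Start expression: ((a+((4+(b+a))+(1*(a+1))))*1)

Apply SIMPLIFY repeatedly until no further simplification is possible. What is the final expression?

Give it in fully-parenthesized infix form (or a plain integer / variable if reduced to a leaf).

Start: ((a+((4+(b+a))+(1*(a+1))))*1)
Step 1: at root: ((a+((4+(b+a))+(1*(a+1))))*1) -> (a+((4+(b+a))+(1*(a+1)))); overall: ((a+((4+(b+a))+(1*(a+1))))*1) -> (a+((4+(b+a))+(1*(a+1))))
Step 2: at RR: (1*(a+1)) -> (a+1); overall: (a+((4+(b+a))+(1*(a+1)))) -> (a+((4+(b+a))+(a+1)))
Fixed point: (a+((4+(b+a))+(a+1)))

Answer: (a+((4+(b+a))+(a+1)))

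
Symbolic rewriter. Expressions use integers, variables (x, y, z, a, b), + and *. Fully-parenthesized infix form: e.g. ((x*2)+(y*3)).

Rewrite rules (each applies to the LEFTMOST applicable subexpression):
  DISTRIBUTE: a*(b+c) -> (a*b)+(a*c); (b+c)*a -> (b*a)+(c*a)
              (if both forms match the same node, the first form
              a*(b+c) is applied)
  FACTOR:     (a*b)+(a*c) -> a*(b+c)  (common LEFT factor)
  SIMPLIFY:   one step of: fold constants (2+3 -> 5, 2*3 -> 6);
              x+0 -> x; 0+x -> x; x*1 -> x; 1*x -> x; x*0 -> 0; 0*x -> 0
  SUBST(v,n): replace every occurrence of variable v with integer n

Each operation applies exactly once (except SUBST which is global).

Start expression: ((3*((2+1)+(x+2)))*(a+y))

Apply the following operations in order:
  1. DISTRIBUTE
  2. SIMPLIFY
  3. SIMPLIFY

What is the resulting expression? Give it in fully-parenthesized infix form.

Start: ((3*((2+1)+(x+2)))*(a+y))
Apply DISTRIBUTE at root (target: ((3*((2+1)+(x+2)))*(a+y))): ((3*((2+1)+(x+2)))*(a+y)) -> (((3*((2+1)+(x+2)))*a)+((3*((2+1)+(x+2)))*y))
Apply SIMPLIFY at LLRL (target: (2+1)): (((3*((2+1)+(x+2)))*a)+((3*((2+1)+(x+2)))*y)) -> (((3*(3+(x+2)))*a)+((3*((2+1)+(x+2)))*y))
Apply SIMPLIFY at RLRL (target: (2+1)): (((3*(3+(x+2)))*a)+((3*((2+1)+(x+2)))*y)) -> (((3*(3+(x+2)))*a)+((3*(3+(x+2)))*y))

Answer: (((3*(3+(x+2)))*a)+((3*(3+(x+2)))*y))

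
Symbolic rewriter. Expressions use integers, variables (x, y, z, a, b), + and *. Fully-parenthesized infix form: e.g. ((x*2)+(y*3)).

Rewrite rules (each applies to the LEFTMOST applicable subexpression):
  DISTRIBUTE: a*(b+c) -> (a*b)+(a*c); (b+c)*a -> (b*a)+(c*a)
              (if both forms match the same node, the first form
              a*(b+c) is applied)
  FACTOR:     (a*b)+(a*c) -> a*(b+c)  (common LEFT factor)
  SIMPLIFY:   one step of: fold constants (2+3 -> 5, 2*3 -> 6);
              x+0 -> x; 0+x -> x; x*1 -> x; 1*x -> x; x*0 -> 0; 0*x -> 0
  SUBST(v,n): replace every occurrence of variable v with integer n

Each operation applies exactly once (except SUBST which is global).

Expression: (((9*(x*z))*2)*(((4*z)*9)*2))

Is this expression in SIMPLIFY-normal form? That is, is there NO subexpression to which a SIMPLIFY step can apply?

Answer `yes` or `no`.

Expression: (((9*(x*z))*2)*(((4*z)*9)*2))
Scanning for simplifiable subexpressions (pre-order)...
  at root: (((9*(x*z))*2)*(((4*z)*9)*2)) (not simplifiable)
  at L: ((9*(x*z))*2) (not simplifiable)
  at LL: (9*(x*z)) (not simplifiable)
  at LLR: (x*z) (not simplifiable)
  at R: (((4*z)*9)*2) (not simplifiable)
  at RL: ((4*z)*9) (not simplifiable)
  at RLL: (4*z) (not simplifiable)
Result: no simplifiable subexpression found -> normal form.

Answer: yes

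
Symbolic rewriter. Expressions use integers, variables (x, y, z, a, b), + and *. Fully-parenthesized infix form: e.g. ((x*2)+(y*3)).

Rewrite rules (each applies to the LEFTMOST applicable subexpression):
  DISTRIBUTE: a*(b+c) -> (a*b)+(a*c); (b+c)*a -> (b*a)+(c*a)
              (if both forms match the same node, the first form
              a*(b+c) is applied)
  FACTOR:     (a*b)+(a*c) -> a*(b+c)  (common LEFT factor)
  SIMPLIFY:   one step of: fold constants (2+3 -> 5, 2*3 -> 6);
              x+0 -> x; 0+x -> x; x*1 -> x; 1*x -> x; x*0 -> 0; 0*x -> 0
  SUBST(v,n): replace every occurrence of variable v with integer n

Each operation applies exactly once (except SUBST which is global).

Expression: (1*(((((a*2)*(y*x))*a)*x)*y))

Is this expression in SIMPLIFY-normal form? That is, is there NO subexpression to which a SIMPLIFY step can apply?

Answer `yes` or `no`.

Expression: (1*(((((a*2)*(y*x))*a)*x)*y))
Scanning for simplifiable subexpressions (pre-order)...
  at root: (1*(((((a*2)*(y*x))*a)*x)*y)) (SIMPLIFIABLE)
  at R: (((((a*2)*(y*x))*a)*x)*y) (not simplifiable)
  at RL: ((((a*2)*(y*x))*a)*x) (not simplifiable)
  at RLL: (((a*2)*(y*x))*a) (not simplifiable)
  at RLLL: ((a*2)*(y*x)) (not simplifiable)
  at RLLLL: (a*2) (not simplifiable)
  at RLLLR: (y*x) (not simplifiable)
Found simplifiable subexpr at path root: (1*(((((a*2)*(y*x))*a)*x)*y))
One SIMPLIFY step would give: (((((a*2)*(y*x))*a)*x)*y)
-> NOT in normal form.

Answer: no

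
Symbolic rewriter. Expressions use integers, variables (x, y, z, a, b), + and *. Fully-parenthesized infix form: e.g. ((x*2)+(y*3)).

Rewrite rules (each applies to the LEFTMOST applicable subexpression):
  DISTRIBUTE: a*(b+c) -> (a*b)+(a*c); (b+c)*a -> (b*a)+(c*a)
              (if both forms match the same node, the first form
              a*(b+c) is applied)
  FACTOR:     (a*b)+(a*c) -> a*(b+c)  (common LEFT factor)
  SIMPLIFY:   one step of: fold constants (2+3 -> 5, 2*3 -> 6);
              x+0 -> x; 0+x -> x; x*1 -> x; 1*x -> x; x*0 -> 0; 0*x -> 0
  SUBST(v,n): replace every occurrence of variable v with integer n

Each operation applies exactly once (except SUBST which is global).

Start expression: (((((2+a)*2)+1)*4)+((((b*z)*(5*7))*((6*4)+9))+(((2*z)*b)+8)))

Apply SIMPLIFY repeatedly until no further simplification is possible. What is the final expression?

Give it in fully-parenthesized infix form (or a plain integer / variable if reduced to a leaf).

Answer: (((((2+a)*2)+1)*4)+((((b*z)*35)*33)+(((2*z)*b)+8)))

Derivation:
Start: (((((2+a)*2)+1)*4)+((((b*z)*(5*7))*((6*4)+9))+(((2*z)*b)+8)))
Step 1: at RLLR: (5*7) -> 35; overall: (((((2+a)*2)+1)*4)+((((b*z)*(5*7))*((6*4)+9))+(((2*z)*b)+8))) -> (((((2+a)*2)+1)*4)+((((b*z)*35)*((6*4)+9))+(((2*z)*b)+8)))
Step 2: at RLRL: (6*4) -> 24; overall: (((((2+a)*2)+1)*4)+((((b*z)*35)*((6*4)+9))+(((2*z)*b)+8))) -> (((((2+a)*2)+1)*4)+((((b*z)*35)*(24+9))+(((2*z)*b)+8)))
Step 3: at RLR: (24+9) -> 33; overall: (((((2+a)*2)+1)*4)+((((b*z)*35)*(24+9))+(((2*z)*b)+8))) -> (((((2+a)*2)+1)*4)+((((b*z)*35)*33)+(((2*z)*b)+8)))
Fixed point: (((((2+a)*2)+1)*4)+((((b*z)*35)*33)+(((2*z)*b)+8)))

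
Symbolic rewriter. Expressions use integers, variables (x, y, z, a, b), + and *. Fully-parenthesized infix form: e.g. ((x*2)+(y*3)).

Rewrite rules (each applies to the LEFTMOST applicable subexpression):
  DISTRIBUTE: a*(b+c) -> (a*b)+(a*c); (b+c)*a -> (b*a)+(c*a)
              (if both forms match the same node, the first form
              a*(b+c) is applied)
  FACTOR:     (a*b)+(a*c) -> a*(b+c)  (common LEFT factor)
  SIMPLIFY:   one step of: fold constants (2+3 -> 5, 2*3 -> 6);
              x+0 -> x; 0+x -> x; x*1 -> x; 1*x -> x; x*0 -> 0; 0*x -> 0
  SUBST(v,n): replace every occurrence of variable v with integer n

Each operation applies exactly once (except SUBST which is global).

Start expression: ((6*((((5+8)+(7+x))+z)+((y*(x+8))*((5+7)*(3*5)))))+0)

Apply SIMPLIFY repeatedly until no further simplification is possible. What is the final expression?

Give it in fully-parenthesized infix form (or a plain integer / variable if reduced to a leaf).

Answer: (6*(((13+(7+x))+z)+((y*(x+8))*180)))

Derivation:
Start: ((6*((((5+8)+(7+x))+z)+((y*(x+8))*((5+7)*(3*5)))))+0)
Step 1: at root: ((6*((((5+8)+(7+x))+z)+((y*(x+8))*((5+7)*(3*5)))))+0) -> (6*((((5+8)+(7+x))+z)+((y*(x+8))*((5+7)*(3*5))))); overall: ((6*((((5+8)+(7+x))+z)+((y*(x+8))*((5+7)*(3*5)))))+0) -> (6*((((5+8)+(7+x))+z)+((y*(x+8))*((5+7)*(3*5)))))
Step 2: at RLLL: (5+8) -> 13; overall: (6*((((5+8)+(7+x))+z)+((y*(x+8))*((5+7)*(3*5))))) -> (6*(((13+(7+x))+z)+((y*(x+8))*((5+7)*(3*5)))))
Step 3: at RRRL: (5+7) -> 12; overall: (6*(((13+(7+x))+z)+((y*(x+8))*((5+7)*(3*5))))) -> (6*(((13+(7+x))+z)+((y*(x+8))*(12*(3*5)))))
Step 4: at RRRR: (3*5) -> 15; overall: (6*(((13+(7+x))+z)+((y*(x+8))*(12*(3*5))))) -> (6*(((13+(7+x))+z)+((y*(x+8))*(12*15))))
Step 5: at RRR: (12*15) -> 180; overall: (6*(((13+(7+x))+z)+((y*(x+8))*(12*15)))) -> (6*(((13+(7+x))+z)+((y*(x+8))*180)))
Fixed point: (6*(((13+(7+x))+z)+((y*(x+8))*180)))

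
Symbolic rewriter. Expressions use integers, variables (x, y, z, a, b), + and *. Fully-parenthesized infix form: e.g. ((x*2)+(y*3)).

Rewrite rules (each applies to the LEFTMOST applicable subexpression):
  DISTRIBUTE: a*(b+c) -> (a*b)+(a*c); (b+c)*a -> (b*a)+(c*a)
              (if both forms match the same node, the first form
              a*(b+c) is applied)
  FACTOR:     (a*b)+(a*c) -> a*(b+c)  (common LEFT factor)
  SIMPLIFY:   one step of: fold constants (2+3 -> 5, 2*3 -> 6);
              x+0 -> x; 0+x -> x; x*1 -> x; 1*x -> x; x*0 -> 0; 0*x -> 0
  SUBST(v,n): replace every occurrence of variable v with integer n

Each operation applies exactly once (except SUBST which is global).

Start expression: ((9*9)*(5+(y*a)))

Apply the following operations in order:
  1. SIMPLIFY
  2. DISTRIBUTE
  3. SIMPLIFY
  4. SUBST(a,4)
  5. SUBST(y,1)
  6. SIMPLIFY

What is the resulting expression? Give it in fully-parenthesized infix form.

Start: ((9*9)*(5+(y*a)))
Apply SIMPLIFY at L (target: (9*9)): ((9*9)*(5+(y*a))) -> (81*(5+(y*a)))
Apply DISTRIBUTE at root (target: (81*(5+(y*a)))): (81*(5+(y*a))) -> ((81*5)+(81*(y*a)))
Apply SIMPLIFY at L (target: (81*5)): ((81*5)+(81*(y*a))) -> (405+(81*(y*a)))
Apply SUBST(a,4): (405+(81*(y*a))) -> (405+(81*(y*4)))
Apply SUBST(y,1): (405+(81*(y*4))) -> (405+(81*(1*4)))
Apply SIMPLIFY at RR (target: (1*4)): (405+(81*(1*4))) -> (405+(81*4))

Answer: (405+(81*4))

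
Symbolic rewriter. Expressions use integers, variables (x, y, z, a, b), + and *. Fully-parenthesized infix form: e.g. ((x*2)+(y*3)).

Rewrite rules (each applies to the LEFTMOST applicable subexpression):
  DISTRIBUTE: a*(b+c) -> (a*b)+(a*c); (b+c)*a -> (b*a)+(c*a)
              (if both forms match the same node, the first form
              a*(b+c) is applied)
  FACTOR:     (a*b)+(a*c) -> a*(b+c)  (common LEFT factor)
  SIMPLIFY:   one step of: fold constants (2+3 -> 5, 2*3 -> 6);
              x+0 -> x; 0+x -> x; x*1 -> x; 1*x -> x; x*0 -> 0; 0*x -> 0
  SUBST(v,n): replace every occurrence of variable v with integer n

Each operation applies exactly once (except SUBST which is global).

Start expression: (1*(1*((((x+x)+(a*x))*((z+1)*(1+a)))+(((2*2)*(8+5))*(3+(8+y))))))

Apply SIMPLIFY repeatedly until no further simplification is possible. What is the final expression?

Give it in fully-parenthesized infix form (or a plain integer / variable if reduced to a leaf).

Start: (1*(1*((((x+x)+(a*x))*((z+1)*(1+a)))+(((2*2)*(8+5))*(3+(8+y))))))
Step 1: at root: (1*(1*((((x+x)+(a*x))*((z+1)*(1+a)))+(((2*2)*(8+5))*(3+(8+y)))))) -> (1*((((x+x)+(a*x))*((z+1)*(1+a)))+(((2*2)*(8+5))*(3+(8+y))))); overall: (1*(1*((((x+x)+(a*x))*((z+1)*(1+a)))+(((2*2)*(8+5))*(3+(8+y)))))) -> (1*((((x+x)+(a*x))*((z+1)*(1+a)))+(((2*2)*(8+5))*(3+(8+y)))))
Step 2: at root: (1*((((x+x)+(a*x))*((z+1)*(1+a)))+(((2*2)*(8+5))*(3+(8+y))))) -> ((((x+x)+(a*x))*((z+1)*(1+a)))+(((2*2)*(8+5))*(3+(8+y)))); overall: (1*((((x+x)+(a*x))*((z+1)*(1+a)))+(((2*2)*(8+5))*(3+(8+y))))) -> ((((x+x)+(a*x))*((z+1)*(1+a)))+(((2*2)*(8+5))*(3+(8+y))))
Step 3: at RLL: (2*2) -> 4; overall: ((((x+x)+(a*x))*((z+1)*(1+a)))+(((2*2)*(8+5))*(3+(8+y)))) -> ((((x+x)+(a*x))*((z+1)*(1+a)))+((4*(8+5))*(3+(8+y))))
Step 4: at RLR: (8+5) -> 13; overall: ((((x+x)+(a*x))*((z+1)*(1+a)))+((4*(8+5))*(3+(8+y)))) -> ((((x+x)+(a*x))*((z+1)*(1+a)))+((4*13)*(3+(8+y))))
Step 5: at RL: (4*13) -> 52; overall: ((((x+x)+(a*x))*((z+1)*(1+a)))+((4*13)*(3+(8+y)))) -> ((((x+x)+(a*x))*((z+1)*(1+a)))+(52*(3+(8+y))))
Fixed point: ((((x+x)+(a*x))*((z+1)*(1+a)))+(52*(3+(8+y))))

Answer: ((((x+x)+(a*x))*((z+1)*(1+a)))+(52*(3+(8+y))))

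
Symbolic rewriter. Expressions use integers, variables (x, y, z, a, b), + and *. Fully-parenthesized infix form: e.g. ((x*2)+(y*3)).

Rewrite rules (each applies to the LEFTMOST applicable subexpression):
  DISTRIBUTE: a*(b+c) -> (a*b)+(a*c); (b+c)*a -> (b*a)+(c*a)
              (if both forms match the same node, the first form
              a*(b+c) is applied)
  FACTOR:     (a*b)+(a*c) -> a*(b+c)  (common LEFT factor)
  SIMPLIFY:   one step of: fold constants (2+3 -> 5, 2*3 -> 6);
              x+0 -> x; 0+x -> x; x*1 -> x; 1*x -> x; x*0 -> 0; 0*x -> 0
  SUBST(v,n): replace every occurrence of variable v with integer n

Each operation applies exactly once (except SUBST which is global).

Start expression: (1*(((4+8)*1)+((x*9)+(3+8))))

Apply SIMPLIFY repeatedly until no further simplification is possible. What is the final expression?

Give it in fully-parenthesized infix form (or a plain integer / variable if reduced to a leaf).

Start: (1*(((4+8)*1)+((x*9)+(3+8))))
Step 1: at root: (1*(((4+8)*1)+((x*9)+(3+8)))) -> (((4+8)*1)+((x*9)+(3+8))); overall: (1*(((4+8)*1)+((x*9)+(3+8)))) -> (((4+8)*1)+((x*9)+(3+8)))
Step 2: at L: ((4+8)*1) -> (4+8); overall: (((4+8)*1)+((x*9)+(3+8))) -> ((4+8)+((x*9)+(3+8)))
Step 3: at L: (4+8) -> 12; overall: ((4+8)+((x*9)+(3+8))) -> (12+((x*9)+(3+8)))
Step 4: at RR: (3+8) -> 11; overall: (12+((x*9)+(3+8))) -> (12+((x*9)+11))
Fixed point: (12+((x*9)+11))

Answer: (12+((x*9)+11))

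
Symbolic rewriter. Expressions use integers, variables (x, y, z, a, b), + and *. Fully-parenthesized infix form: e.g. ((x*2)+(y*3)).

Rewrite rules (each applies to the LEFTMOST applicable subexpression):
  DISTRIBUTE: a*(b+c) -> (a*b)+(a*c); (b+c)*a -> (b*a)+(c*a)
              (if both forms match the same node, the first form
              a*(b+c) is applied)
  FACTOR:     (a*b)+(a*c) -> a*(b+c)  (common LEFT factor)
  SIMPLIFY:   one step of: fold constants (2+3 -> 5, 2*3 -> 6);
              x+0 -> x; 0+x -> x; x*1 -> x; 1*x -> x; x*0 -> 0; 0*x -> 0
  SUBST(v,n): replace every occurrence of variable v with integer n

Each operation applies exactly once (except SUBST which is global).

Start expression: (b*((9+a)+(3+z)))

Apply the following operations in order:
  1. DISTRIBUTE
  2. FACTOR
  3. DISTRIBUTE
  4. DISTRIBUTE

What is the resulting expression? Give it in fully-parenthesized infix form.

Answer: (((b*9)+(b*a))+(b*(3+z)))

Derivation:
Start: (b*((9+a)+(3+z)))
Apply DISTRIBUTE at root (target: (b*((9+a)+(3+z)))): (b*((9+a)+(3+z))) -> ((b*(9+a))+(b*(3+z)))
Apply FACTOR at root (target: ((b*(9+a))+(b*(3+z)))): ((b*(9+a))+(b*(3+z))) -> (b*((9+a)+(3+z)))
Apply DISTRIBUTE at root (target: (b*((9+a)+(3+z)))): (b*((9+a)+(3+z))) -> ((b*(9+a))+(b*(3+z)))
Apply DISTRIBUTE at L (target: (b*(9+a))): ((b*(9+a))+(b*(3+z))) -> (((b*9)+(b*a))+(b*(3+z)))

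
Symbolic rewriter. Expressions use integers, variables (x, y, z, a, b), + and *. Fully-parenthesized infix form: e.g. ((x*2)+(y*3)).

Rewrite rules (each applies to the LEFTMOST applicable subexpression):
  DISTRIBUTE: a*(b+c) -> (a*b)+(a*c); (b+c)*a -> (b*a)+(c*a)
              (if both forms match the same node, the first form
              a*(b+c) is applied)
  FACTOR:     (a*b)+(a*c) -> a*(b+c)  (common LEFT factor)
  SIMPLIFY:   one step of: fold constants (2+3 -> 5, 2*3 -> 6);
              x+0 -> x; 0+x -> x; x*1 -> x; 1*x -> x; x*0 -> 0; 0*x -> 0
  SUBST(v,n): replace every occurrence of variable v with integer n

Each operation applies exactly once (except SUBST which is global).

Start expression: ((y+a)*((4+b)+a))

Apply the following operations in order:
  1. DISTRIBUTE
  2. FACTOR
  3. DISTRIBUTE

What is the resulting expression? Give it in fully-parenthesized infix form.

Start: ((y+a)*((4+b)+a))
Apply DISTRIBUTE at root (target: ((y+a)*((4+b)+a))): ((y+a)*((4+b)+a)) -> (((y+a)*(4+b))+((y+a)*a))
Apply FACTOR at root (target: (((y+a)*(4+b))+((y+a)*a))): (((y+a)*(4+b))+((y+a)*a)) -> ((y+a)*((4+b)+a))
Apply DISTRIBUTE at root (target: ((y+a)*((4+b)+a))): ((y+a)*((4+b)+a)) -> (((y+a)*(4+b))+((y+a)*a))

Answer: (((y+a)*(4+b))+((y+a)*a))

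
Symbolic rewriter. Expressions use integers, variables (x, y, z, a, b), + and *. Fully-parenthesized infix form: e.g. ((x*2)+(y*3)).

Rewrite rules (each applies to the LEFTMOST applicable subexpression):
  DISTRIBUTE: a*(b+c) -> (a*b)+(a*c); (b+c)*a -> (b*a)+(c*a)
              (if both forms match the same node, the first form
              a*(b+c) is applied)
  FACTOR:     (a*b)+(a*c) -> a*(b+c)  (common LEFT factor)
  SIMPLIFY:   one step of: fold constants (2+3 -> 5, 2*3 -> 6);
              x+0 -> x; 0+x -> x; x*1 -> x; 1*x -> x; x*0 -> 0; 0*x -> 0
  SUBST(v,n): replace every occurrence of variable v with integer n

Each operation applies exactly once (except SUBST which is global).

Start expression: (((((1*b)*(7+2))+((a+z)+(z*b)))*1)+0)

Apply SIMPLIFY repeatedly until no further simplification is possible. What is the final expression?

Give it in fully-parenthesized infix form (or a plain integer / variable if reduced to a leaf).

Answer: ((b*9)+((a+z)+(z*b)))

Derivation:
Start: (((((1*b)*(7+2))+((a+z)+(z*b)))*1)+0)
Step 1: at root: (((((1*b)*(7+2))+((a+z)+(z*b)))*1)+0) -> ((((1*b)*(7+2))+((a+z)+(z*b)))*1); overall: (((((1*b)*(7+2))+((a+z)+(z*b)))*1)+0) -> ((((1*b)*(7+2))+((a+z)+(z*b)))*1)
Step 2: at root: ((((1*b)*(7+2))+((a+z)+(z*b)))*1) -> (((1*b)*(7+2))+((a+z)+(z*b))); overall: ((((1*b)*(7+2))+((a+z)+(z*b)))*1) -> (((1*b)*(7+2))+((a+z)+(z*b)))
Step 3: at LL: (1*b) -> b; overall: (((1*b)*(7+2))+((a+z)+(z*b))) -> ((b*(7+2))+((a+z)+(z*b)))
Step 4: at LR: (7+2) -> 9; overall: ((b*(7+2))+((a+z)+(z*b))) -> ((b*9)+((a+z)+(z*b)))
Fixed point: ((b*9)+((a+z)+(z*b)))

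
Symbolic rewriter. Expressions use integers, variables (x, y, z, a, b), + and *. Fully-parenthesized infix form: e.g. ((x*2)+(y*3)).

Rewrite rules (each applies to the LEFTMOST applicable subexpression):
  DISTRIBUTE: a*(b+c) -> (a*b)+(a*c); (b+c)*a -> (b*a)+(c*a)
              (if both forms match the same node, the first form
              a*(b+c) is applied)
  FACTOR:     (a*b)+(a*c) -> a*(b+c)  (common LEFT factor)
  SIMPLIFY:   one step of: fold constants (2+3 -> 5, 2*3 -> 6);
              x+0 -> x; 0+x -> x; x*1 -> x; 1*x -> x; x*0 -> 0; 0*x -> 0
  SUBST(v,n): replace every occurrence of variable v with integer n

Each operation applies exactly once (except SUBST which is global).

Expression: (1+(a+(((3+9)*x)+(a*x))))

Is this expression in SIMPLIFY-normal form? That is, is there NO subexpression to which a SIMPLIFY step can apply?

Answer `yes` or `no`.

Expression: (1+(a+(((3+9)*x)+(a*x))))
Scanning for simplifiable subexpressions (pre-order)...
  at root: (1+(a+(((3+9)*x)+(a*x)))) (not simplifiable)
  at R: (a+(((3+9)*x)+(a*x))) (not simplifiable)
  at RR: (((3+9)*x)+(a*x)) (not simplifiable)
  at RRL: ((3+9)*x) (not simplifiable)
  at RRLL: (3+9) (SIMPLIFIABLE)
  at RRR: (a*x) (not simplifiable)
Found simplifiable subexpr at path RRLL: (3+9)
One SIMPLIFY step would give: (1+(a+((12*x)+(a*x))))
-> NOT in normal form.

Answer: no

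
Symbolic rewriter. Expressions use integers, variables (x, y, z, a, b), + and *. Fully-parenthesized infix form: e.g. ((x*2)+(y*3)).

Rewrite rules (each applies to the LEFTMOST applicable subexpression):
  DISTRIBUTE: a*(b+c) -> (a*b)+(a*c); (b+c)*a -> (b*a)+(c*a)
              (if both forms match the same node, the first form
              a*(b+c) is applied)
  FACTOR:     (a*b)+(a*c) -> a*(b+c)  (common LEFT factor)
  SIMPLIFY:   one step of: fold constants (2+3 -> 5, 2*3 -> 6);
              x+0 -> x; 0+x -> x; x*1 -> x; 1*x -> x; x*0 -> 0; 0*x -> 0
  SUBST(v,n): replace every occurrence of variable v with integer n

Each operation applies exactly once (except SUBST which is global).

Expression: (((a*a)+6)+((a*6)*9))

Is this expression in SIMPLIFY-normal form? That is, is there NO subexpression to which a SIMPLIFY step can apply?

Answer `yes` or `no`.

Expression: (((a*a)+6)+((a*6)*9))
Scanning for simplifiable subexpressions (pre-order)...
  at root: (((a*a)+6)+((a*6)*9)) (not simplifiable)
  at L: ((a*a)+6) (not simplifiable)
  at LL: (a*a) (not simplifiable)
  at R: ((a*6)*9) (not simplifiable)
  at RL: (a*6) (not simplifiable)
Result: no simplifiable subexpression found -> normal form.

Answer: yes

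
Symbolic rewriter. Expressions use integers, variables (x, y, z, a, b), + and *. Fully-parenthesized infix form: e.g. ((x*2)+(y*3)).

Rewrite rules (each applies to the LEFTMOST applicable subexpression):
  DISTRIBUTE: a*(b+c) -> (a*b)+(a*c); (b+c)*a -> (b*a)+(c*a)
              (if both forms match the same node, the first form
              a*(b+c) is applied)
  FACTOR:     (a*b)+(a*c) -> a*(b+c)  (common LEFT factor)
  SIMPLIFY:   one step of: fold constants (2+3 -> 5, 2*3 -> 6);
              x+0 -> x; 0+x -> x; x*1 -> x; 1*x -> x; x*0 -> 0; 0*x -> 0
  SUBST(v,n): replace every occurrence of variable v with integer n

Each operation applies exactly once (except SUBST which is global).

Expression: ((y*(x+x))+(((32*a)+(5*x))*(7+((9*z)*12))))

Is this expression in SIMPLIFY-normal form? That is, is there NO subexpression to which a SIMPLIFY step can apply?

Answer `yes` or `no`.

Expression: ((y*(x+x))+(((32*a)+(5*x))*(7+((9*z)*12))))
Scanning for simplifiable subexpressions (pre-order)...
  at root: ((y*(x+x))+(((32*a)+(5*x))*(7+((9*z)*12)))) (not simplifiable)
  at L: (y*(x+x)) (not simplifiable)
  at LR: (x+x) (not simplifiable)
  at R: (((32*a)+(5*x))*(7+((9*z)*12))) (not simplifiable)
  at RL: ((32*a)+(5*x)) (not simplifiable)
  at RLL: (32*a) (not simplifiable)
  at RLR: (5*x) (not simplifiable)
  at RR: (7+((9*z)*12)) (not simplifiable)
  at RRR: ((9*z)*12) (not simplifiable)
  at RRRL: (9*z) (not simplifiable)
Result: no simplifiable subexpression found -> normal form.

Answer: yes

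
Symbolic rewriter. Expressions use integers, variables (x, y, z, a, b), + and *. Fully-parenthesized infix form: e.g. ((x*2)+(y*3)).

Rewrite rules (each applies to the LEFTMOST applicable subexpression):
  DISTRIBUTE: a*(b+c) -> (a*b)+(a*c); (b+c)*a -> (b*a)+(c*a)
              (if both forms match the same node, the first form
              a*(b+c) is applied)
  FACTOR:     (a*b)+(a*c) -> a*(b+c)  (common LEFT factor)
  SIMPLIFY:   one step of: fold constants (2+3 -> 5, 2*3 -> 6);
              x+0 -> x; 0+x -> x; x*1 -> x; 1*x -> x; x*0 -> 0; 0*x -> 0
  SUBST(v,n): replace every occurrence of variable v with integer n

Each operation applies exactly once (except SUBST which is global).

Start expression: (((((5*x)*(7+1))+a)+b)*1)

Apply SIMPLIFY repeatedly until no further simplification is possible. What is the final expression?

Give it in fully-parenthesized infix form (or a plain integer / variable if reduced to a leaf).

Start: (((((5*x)*(7+1))+a)+b)*1)
Step 1: at root: (((((5*x)*(7+1))+a)+b)*1) -> ((((5*x)*(7+1))+a)+b); overall: (((((5*x)*(7+1))+a)+b)*1) -> ((((5*x)*(7+1))+a)+b)
Step 2: at LLR: (7+1) -> 8; overall: ((((5*x)*(7+1))+a)+b) -> ((((5*x)*8)+a)+b)
Fixed point: ((((5*x)*8)+a)+b)

Answer: ((((5*x)*8)+a)+b)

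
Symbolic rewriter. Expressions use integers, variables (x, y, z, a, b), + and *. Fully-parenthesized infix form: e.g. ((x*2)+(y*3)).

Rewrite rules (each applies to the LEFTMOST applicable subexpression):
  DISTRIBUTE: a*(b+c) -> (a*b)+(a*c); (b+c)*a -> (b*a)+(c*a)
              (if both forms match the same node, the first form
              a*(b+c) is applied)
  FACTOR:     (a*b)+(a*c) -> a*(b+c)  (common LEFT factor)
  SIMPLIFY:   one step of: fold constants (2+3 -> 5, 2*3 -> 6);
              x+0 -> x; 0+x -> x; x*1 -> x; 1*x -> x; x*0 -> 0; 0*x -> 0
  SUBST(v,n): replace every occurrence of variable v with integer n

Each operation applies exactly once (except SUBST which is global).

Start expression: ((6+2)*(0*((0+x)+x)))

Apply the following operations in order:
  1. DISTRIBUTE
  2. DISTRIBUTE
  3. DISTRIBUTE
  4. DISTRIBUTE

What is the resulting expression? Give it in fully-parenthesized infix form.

Answer: (((6*((0*0)+(0*x)))+(6*(0*x)))+(2*(0*((0+x)+x))))

Derivation:
Start: ((6+2)*(0*((0+x)+x)))
Apply DISTRIBUTE at root (target: ((6+2)*(0*((0+x)+x)))): ((6+2)*(0*((0+x)+x))) -> ((6*(0*((0+x)+x)))+(2*(0*((0+x)+x))))
Apply DISTRIBUTE at LR (target: (0*((0+x)+x))): ((6*(0*((0+x)+x)))+(2*(0*((0+x)+x)))) -> ((6*((0*(0+x))+(0*x)))+(2*(0*((0+x)+x))))
Apply DISTRIBUTE at L (target: (6*((0*(0+x))+(0*x)))): ((6*((0*(0+x))+(0*x)))+(2*(0*((0+x)+x)))) -> (((6*(0*(0+x)))+(6*(0*x)))+(2*(0*((0+x)+x))))
Apply DISTRIBUTE at LLR (target: (0*(0+x))): (((6*(0*(0+x)))+(6*(0*x)))+(2*(0*((0+x)+x)))) -> (((6*((0*0)+(0*x)))+(6*(0*x)))+(2*(0*((0+x)+x))))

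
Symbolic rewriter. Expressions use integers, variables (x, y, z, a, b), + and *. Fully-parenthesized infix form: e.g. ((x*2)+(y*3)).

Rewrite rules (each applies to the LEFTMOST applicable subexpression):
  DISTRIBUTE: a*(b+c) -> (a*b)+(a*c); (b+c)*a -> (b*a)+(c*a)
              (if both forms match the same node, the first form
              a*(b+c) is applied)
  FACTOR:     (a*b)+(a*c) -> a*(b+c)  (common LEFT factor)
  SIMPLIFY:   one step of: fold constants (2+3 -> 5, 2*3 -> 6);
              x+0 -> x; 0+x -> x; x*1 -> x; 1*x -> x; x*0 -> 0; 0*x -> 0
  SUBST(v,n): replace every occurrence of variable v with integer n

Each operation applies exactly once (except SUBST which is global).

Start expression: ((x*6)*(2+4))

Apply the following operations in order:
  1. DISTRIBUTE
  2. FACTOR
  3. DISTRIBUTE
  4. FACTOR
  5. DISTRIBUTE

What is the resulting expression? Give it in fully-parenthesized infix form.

Answer: (((x*6)*2)+((x*6)*4))

Derivation:
Start: ((x*6)*(2+4))
Apply DISTRIBUTE at root (target: ((x*6)*(2+4))): ((x*6)*(2+4)) -> (((x*6)*2)+((x*6)*4))
Apply FACTOR at root (target: (((x*6)*2)+((x*6)*4))): (((x*6)*2)+((x*6)*4)) -> ((x*6)*(2+4))
Apply DISTRIBUTE at root (target: ((x*6)*(2+4))): ((x*6)*(2+4)) -> (((x*6)*2)+((x*6)*4))
Apply FACTOR at root (target: (((x*6)*2)+((x*6)*4))): (((x*6)*2)+((x*6)*4)) -> ((x*6)*(2+4))
Apply DISTRIBUTE at root (target: ((x*6)*(2+4))): ((x*6)*(2+4)) -> (((x*6)*2)+((x*6)*4))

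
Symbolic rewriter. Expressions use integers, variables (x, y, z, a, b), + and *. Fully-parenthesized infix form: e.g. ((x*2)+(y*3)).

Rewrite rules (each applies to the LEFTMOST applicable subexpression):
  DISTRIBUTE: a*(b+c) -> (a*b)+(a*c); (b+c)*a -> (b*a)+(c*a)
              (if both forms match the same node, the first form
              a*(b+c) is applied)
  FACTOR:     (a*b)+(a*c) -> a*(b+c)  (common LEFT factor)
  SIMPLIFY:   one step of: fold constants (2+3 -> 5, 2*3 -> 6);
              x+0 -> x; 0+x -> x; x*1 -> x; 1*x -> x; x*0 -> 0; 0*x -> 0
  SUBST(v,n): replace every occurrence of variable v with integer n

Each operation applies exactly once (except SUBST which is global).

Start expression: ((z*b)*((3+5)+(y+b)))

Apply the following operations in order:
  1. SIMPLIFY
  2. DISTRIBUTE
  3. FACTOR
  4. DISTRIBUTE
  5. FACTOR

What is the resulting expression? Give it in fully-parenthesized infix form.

Start: ((z*b)*((3+5)+(y+b)))
Apply SIMPLIFY at RL (target: (3+5)): ((z*b)*((3+5)+(y+b))) -> ((z*b)*(8+(y+b)))
Apply DISTRIBUTE at root (target: ((z*b)*(8+(y+b)))): ((z*b)*(8+(y+b))) -> (((z*b)*8)+((z*b)*(y+b)))
Apply FACTOR at root (target: (((z*b)*8)+((z*b)*(y+b)))): (((z*b)*8)+((z*b)*(y+b))) -> ((z*b)*(8+(y+b)))
Apply DISTRIBUTE at root (target: ((z*b)*(8+(y+b)))): ((z*b)*(8+(y+b))) -> (((z*b)*8)+((z*b)*(y+b)))
Apply FACTOR at root (target: (((z*b)*8)+((z*b)*(y+b)))): (((z*b)*8)+((z*b)*(y+b))) -> ((z*b)*(8+(y+b)))

Answer: ((z*b)*(8+(y+b)))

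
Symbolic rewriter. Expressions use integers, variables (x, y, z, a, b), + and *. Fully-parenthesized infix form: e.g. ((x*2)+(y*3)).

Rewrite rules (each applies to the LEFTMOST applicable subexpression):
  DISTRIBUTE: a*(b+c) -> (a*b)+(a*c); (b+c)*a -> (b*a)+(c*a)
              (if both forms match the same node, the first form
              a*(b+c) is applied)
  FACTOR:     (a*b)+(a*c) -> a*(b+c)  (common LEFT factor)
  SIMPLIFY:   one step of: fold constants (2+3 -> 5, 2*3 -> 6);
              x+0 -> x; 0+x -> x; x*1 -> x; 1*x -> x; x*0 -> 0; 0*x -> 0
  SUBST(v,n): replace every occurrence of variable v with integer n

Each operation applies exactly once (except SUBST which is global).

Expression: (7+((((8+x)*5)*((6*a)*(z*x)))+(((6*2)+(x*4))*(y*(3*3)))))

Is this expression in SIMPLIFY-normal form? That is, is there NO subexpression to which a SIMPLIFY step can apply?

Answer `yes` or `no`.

Expression: (7+((((8+x)*5)*((6*a)*(z*x)))+(((6*2)+(x*4))*(y*(3*3)))))
Scanning for simplifiable subexpressions (pre-order)...
  at root: (7+((((8+x)*5)*((6*a)*(z*x)))+(((6*2)+(x*4))*(y*(3*3))))) (not simplifiable)
  at R: ((((8+x)*5)*((6*a)*(z*x)))+(((6*2)+(x*4))*(y*(3*3)))) (not simplifiable)
  at RL: (((8+x)*5)*((6*a)*(z*x))) (not simplifiable)
  at RLL: ((8+x)*5) (not simplifiable)
  at RLLL: (8+x) (not simplifiable)
  at RLR: ((6*a)*(z*x)) (not simplifiable)
  at RLRL: (6*a) (not simplifiable)
  at RLRR: (z*x) (not simplifiable)
  at RR: (((6*2)+(x*4))*(y*(3*3))) (not simplifiable)
  at RRL: ((6*2)+(x*4)) (not simplifiable)
  at RRLL: (6*2) (SIMPLIFIABLE)
  at RRLR: (x*4) (not simplifiable)
  at RRR: (y*(3*3)) (not simplifiable)
  at RRRR: (3*3) (SIMPLIFIABLE)
Found simplifiable subexpr at path RRLL: (6*2)
One SIMPLIFY step would give: (7+((((8+x)*5)*((6*a)*(z*x)))+((12+(x*4))*(y*(3*3)))))
-> NOT in normal form.

Answer: no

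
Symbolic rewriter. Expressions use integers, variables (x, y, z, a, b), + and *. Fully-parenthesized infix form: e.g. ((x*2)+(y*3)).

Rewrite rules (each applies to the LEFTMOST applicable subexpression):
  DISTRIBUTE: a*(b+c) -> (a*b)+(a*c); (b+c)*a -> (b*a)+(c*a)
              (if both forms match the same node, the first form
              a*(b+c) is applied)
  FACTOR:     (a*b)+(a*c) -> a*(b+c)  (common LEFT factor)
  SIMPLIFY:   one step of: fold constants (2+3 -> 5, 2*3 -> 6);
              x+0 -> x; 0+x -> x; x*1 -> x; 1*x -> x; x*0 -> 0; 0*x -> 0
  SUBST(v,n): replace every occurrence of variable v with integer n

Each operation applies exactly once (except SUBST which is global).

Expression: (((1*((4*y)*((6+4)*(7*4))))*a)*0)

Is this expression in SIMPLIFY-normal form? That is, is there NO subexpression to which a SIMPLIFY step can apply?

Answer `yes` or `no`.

Expression: (((1*((4*y)*((6+4)*(7*4))))*a)*0)
Scanning for simplifiable subexpressions (pre-order)...
  at root: (((1*((4*y)*((6+4)*(7*4))))*a)*0) (SIMPLIFIABLE)
  at L: ((1*((4*y)*((6+4)*(7*4))))*a) (not simplifiable)
  at LL: (1*((4*y)*((6+4)*(7*4)))) (SIMPLIFIABLE)
  at LLR: ((4*y)*((6+4)*(7*4))) (not simplifiable)
  at LLRL: (4*y) (not simplifiable)
  at LLRR: ((6+4)*(7*4)) (not simplifiable)
  at LLRRL: (6+4) (SIMPLIFIABLE)
  at LLRRR: (7*4) (SIMPLIFIABLE)
Found simplifiable subexpr at path root: (((1*((4*y)*((6+4)*(7*4))))*a)*0)
One SIMPLIFY step would give: 0
-> NOT in normal form.

Answer: no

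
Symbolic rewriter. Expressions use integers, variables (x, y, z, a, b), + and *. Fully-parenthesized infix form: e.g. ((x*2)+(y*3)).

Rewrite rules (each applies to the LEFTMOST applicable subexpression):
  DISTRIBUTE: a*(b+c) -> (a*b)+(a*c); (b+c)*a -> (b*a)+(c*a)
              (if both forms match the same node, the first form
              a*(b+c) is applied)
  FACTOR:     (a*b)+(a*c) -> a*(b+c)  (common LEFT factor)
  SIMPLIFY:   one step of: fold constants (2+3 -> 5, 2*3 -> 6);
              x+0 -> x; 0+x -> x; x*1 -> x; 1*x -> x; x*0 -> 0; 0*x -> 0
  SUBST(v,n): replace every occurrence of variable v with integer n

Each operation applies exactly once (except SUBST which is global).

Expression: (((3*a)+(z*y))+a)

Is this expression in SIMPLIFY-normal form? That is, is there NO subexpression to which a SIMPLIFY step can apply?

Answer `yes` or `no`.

Expression: (((3*a)+(z*y))+a)
Scanning for simplifiable subexpressions (pre-order)...
  at root: (((3*a)+(z*y))+a) (not simplifiable)
  at L: ((3*a)+(z*y)) (not simplifiable)
  at LL: (3*a) (not simplifiable)
  at LR: (z*y) (not simplifiable)
Result: no simplifiable subexpression found -> normal form.

Answer: yes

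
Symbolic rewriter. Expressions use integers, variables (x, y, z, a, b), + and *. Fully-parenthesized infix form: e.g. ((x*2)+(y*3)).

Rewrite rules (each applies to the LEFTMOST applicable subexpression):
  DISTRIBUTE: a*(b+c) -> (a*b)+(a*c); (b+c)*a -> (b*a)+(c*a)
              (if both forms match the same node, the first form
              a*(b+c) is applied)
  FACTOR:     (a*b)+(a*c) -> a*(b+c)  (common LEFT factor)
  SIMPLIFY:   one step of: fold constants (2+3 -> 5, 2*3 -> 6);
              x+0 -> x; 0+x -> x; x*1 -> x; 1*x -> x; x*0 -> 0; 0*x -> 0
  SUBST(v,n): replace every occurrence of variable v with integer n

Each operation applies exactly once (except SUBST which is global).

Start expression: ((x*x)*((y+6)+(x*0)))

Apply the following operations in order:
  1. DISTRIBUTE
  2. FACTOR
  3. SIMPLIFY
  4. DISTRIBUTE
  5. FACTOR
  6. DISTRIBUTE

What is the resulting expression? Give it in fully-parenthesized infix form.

Start: ((x*x)*((y+6)+(x*0)))
Apply DISTRIBUTE at root (target: ((x*x)*((y+6)+(x*0)))): ((x*x)*((y+6)+(x*0))) -> (((x*x)*(y+6))+((x*x)*(x*0)))
Apply FACTOR at root (target: (((x*x)*(y+6))+((x*x)*(x*0)))): (((x*x)*(y+6))+((x*x)*(x*0))) -> ((x*x)*((y+6)+(x*0)))
Apply SIMPLIFY at RR (target: (x*0)): ((x*x)*((y+6)+(x*0))) -> ((x*x)*((y+6)+0))
Apply DISTRIBUTE at root (target: ((x*x)*((y+6)+0))): ((x*x)*((y+6)+0)) -> (((x*x)*(y+6))+((x*x)*0))
Apply FACTOR at root (target: (((x*x)*(y+6))+((x*x)*0))): (((x*x)*(y+6))+((x*x)*0)) -> ((x*x)*((y+6)+0))
Apply DISTRIBUTE at root (target: ((x*x)*((y+6)+0))): ((x*x)*((y+6)+0)) -> (((x*x)*(y+6))+((x*x)*0))

Answer: (((x*x)*(y+6))+((x*x)*0))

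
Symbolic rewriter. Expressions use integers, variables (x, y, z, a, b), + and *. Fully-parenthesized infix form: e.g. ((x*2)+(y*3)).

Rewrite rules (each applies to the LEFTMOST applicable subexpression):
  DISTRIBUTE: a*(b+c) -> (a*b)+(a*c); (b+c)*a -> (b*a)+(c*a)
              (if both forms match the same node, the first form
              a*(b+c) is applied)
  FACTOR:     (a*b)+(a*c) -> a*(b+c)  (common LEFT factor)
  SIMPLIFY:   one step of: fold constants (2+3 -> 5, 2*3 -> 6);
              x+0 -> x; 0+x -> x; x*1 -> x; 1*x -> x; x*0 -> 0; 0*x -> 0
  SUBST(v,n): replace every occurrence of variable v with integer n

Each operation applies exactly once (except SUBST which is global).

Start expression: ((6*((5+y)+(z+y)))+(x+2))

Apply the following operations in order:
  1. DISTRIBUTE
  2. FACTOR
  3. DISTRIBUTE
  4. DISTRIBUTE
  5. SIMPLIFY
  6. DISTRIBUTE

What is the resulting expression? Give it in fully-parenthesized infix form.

Start: ((6*((5+y)+(z+y)))+(x+2))
Apply DISTRIBUTE at L (target: (6*((5+y)+(z+y)))): ((6*((5+y)+(z+y)))+(x+2)) -> (((6*(5+y))+(6*(z+y)))+(x+2))
Apply FACTOR at L (target: ((6*(5+y))+(6*(z+y)))): (((6*(5+y))+(6*(z+y)))+(x+2)) -> ((6*((5+y)+(z+y)))+(x+2))
Apply DISTRIBUTE at L (target: (6*((5+y)+(z+y)))): ((6*((5+y)+(z+y)))+(x+2)) -> (((6*(5+y))+(6*(z+y)))+(x+2))
Apply DISTRIBUTE at LL (target: (6*(5+y))): (((6*(5+y))+(6*(z+y)))+(x+2)) -> ((((6*5)+(6*y))+(6*(z+y)))+(x+2))
Apply SIMPLIFY at LLL (target: (6*5)): ((((6*5)+(6*y))+(6*(z+y)))+(x+2)) -> (((30+(6*y))+(6*(z+y)))+(x+2))
Apply DISTRIBUTE at LR (target: (6*(z+y))): (((30+(6*y))+(6*(z+y)))+(x+2)) -> (((30+(6*y))+((6*z)+(6*y)))+(x+2))

Answer: (((30+(6*y))+((6*z)+(6*y)))+(x+2))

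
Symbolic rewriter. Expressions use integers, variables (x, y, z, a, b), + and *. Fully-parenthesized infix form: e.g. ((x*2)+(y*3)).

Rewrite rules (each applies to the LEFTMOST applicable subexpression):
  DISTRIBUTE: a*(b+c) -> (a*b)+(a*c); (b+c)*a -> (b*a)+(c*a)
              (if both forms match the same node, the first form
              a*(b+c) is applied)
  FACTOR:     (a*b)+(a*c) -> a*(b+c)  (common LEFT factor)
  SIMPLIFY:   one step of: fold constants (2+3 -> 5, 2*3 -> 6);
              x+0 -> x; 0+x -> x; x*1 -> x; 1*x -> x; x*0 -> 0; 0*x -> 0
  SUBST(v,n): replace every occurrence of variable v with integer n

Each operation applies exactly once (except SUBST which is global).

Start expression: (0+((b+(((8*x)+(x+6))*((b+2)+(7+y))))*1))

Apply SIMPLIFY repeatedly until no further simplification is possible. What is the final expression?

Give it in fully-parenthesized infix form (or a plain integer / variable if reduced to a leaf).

Answer: (b+(((8*x)+(x+6))*((b+2)+(7+y))))

Derivation:
Start: (0+((b+(((8*x)+(x+6))*((b+2)+(7+y))))*1))
Step 1: at root: (0+((b+(((8*x)+(x+6))*((b+2)+(7+y))))*1)) -> ((b+(((8*x)+(x+6))*((b+2)+(7+y))))*1); overall: (0+((b+(((8*x)+(x+6))*((b+2)+(7+y))))*1)) -> ((b+(((8*x)+(x+6))*((b+2)+(7+y))))*1)
Step 2: at root: ((b+(((8*x)+(x+6))*((b+2)+(7+y))))*1) -> (b+(((8*x)+(x+6))*((b+2)+(7+y)))); overall: ((b+(((8*x)+(x+6))*((b+2)+(7+y))))*1) -> (b+(((8*x)+(x+6))*((b+2)+(7+y))))
Fixed point: (b+(((8*x)+(x+6))*((b+2)+(7+y))))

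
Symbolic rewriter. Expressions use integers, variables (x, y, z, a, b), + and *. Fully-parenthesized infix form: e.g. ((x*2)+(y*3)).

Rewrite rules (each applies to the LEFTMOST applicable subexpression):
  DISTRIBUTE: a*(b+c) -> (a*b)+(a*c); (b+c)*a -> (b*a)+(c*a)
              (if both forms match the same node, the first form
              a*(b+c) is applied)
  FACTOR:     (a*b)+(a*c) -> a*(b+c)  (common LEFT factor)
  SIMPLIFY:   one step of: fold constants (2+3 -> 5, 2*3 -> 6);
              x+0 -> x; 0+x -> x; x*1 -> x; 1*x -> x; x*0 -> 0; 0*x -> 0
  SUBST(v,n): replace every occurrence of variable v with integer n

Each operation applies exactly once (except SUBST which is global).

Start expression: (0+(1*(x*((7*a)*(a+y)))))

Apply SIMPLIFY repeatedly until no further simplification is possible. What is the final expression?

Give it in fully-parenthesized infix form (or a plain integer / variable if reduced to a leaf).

Start: (0+(1*(x*((7*a)*(a+y)))))
Step 1: at root: (0+(1*(x*((7*a)*(a+y))))) -> (1*(x*((7*a)*(a+y)))); overall: (0+(1*(x*((7*a)*(a+y))))) -> (1*(x*((7*a)*(a+y))))
Step 2: at root: (1*(x*((7*a)*(a+y)))) -> (x*((7*a)*(a+y))); overall: (1*(x*((7*a)*(a+y)))) -> (x*((7*a)*(a+y)))
Fixed point: (x*((7*a)*(a+y)))

Answer: (x*((7*a)*(a+y)))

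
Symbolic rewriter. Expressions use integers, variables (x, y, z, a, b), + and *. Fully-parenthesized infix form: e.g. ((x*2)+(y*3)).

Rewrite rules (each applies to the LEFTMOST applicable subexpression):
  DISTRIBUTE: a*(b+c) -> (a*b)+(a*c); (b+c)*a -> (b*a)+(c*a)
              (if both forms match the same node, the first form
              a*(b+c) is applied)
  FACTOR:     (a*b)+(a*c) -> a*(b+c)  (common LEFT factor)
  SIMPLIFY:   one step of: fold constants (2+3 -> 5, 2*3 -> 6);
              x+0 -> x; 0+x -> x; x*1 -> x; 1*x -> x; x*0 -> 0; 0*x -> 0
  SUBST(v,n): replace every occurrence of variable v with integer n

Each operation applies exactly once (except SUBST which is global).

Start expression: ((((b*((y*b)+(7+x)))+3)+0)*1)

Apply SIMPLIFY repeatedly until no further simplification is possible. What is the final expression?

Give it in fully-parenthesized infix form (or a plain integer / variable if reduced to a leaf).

Answer: ((b*((y*b)+(7+x)))+3)

Derivation:
Start: ((((b*((y*b)+(7+x)))+3)+0)*1)
Step 1: at root: ((((b*((y*b)+(7+x)))+3)+0)*1) -> (((b*((y*b)+(7+x)))+3)+0); overall: ((((b*((y*b)+(7+x)))+3)+0)*1) -> (((b*((y*b)+(7+x)))+3)+0)
Step 2: at root: (((b*((y*b)+(7+x)))+3)+0) -> ((b*((y*b)+(7+x)))+3); overall: (((b*((y*b)+(7+x)))+3)+0) -> ((b*((y*b)+(7+x)))+3)
Fixed point: ((b*((y*b)+(7+x)))+3)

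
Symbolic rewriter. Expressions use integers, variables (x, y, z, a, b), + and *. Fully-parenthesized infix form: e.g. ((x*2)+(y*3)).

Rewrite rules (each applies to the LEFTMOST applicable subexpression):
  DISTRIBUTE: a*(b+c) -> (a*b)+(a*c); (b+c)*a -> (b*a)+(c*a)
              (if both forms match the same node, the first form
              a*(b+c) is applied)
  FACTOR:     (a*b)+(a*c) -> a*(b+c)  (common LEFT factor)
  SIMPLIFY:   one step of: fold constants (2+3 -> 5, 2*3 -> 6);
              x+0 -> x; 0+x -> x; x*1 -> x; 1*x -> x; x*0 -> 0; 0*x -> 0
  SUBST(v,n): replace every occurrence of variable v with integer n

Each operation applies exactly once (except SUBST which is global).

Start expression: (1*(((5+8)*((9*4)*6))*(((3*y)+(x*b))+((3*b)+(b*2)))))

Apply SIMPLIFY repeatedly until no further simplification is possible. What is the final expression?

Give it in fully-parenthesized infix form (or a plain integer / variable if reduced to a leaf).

Start: (1*(((5+8)*((9*4)*6))*(((3*y)+(x*b))+((3*b)+(b*2)))))
Step 1: at root: (1*(((5+8)*((9*4)*6))*(((3*y)+(x*b))+((3*b)+(b*2))))) -> (((5+8)*((9*4)*6))*(((3*y)+(x*b))+((3*b)+(b*2)))); overall: (1*(((5+8)*((9*4)*6))*(((3*y)+(x*b))+((3*b)+(b*2))))) -> (((5+8)*((9*4)*6))*(((3*y)+(x*b))+((3*b)+(b*2))))
Step 2: at LL: (5+8) -> 13; overall: (((5+8)*((9*4)*6))*(((3*y)+(x*b))+((3*b)+(b*2)))) -> ((13*((9*4)*6))*(((3*y)+(x*b))+((3*b)+(b*2))))
Step 3: at LRL: (9*4) -> 36; overall: ((13*((9*4)*6))*(((3*y)+(x*b))+((3*b)+(b*2)))) -> ((13*(36*6))*(((3*y)+(x*b))+((3*b)+(b*2))))
Step 4: at LR: (36*6) -> 216; overall: ((13*(36*6))*(((3*y)+(x*b))+((3*b)+(b*2)))) -> ((13*216)*(((3*y)+(x*b))+((3*b)+(b*2))))
Step 5: at L: (13*216) -> 2808; overall: ((13*216)*(((3*y)+(x*b))+((3*b)+(b*2)))) -> (2808*(((3*y)+(x*b))+((3*b)+(b*2))))
Fixed point: (2808*(((3*y)+(x*b))+((3*b)+(b*2))))

Answer: (2808*(((3*y)+(x*b))+((3*b)+(b*2))))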